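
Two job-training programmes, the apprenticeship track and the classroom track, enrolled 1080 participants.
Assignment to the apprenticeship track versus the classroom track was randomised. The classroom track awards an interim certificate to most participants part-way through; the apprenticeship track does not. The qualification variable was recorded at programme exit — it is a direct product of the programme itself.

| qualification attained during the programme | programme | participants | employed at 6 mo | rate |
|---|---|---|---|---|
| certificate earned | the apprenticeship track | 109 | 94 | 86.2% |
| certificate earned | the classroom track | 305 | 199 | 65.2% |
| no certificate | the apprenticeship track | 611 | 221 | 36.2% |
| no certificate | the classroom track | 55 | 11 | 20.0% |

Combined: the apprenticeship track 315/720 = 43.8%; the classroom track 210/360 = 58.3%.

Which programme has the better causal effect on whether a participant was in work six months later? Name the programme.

the classroom track

Because the programme influences qualification attained during the programme, qualification attained during the programme is a post-treatment mediator, not a confounder. Stratifying on it would bias the estimate; the causal effect is the crude pooled difference.
Pooled: the apprenticeship track 43.8% vs the classroom track 58.3%; the classroom track is higher overall.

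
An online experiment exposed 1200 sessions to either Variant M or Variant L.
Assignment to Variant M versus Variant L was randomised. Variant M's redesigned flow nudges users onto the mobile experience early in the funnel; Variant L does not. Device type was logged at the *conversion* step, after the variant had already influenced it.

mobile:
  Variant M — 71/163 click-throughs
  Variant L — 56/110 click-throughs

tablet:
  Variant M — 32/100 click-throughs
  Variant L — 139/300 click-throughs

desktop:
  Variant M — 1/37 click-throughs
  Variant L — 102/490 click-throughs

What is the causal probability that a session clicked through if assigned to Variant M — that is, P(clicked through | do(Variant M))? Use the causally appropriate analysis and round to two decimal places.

Stratifying would compare variants among sessions the variants themselves sorted into device type groups — a form of selection on an intermediate. The unconditioned pooled rates give the total causal effect.
So P(outcome | do(Variant M)) is just the pooled rate for Variant M: 104/300 = 0.347.

0.35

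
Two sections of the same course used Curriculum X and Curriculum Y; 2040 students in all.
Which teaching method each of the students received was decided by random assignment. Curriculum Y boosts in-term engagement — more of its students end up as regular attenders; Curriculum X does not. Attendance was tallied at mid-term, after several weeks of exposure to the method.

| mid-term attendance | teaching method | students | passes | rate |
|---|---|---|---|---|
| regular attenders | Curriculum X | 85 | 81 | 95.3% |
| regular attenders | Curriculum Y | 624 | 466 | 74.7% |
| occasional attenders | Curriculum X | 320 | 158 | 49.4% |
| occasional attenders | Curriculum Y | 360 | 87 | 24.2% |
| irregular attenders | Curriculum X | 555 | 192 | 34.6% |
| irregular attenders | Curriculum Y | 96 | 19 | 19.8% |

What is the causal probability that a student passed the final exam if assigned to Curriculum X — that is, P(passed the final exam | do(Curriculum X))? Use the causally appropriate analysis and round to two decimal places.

0.45

Mid-term attendance is downstream of the teaching method. One should not condition on a consequence of treatment, so the overall rates are the right comparison.
So P(outcome | do(Curriculum X)) is just the pooled rate for Curriculum X: 431/960 = 0.449.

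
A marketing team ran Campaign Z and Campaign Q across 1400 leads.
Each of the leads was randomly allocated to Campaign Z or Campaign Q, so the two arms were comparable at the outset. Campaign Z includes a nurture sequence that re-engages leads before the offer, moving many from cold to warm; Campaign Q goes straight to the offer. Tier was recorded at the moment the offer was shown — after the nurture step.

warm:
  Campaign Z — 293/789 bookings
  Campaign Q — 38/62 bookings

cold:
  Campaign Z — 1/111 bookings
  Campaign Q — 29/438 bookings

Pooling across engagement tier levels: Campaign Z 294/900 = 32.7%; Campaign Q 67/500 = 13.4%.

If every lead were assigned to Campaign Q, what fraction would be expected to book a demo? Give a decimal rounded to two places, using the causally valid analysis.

0.13

Campaign Q is higher inside every engagement tier stratum but Campaign Z is higher in aggregate. Whether to stratify depends on how engagement tier relates to the campaign.
Engagement tier lies on the pathway campaign → engagement tier → outcome, so adjusting for it blocks the indirect effect. For the total causal effect of campaign, use the unadjusted pooled rates.
So P(outcome | do(Campaign Q)) is just the pooled rate for Campaign Q: 67/500 = 0.134.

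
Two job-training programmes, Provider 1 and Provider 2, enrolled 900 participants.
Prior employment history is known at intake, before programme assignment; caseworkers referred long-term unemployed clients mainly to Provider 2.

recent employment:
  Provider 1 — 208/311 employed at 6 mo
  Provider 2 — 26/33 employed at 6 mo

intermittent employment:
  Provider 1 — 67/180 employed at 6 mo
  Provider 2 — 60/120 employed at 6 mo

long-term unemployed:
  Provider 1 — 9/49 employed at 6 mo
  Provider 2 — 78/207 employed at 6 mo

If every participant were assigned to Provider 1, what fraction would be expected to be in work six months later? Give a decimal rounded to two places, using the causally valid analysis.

The imbalance in prior employment history arose from how participants were allocated, not from anything the programme did; and prior employment history independently affects the outcome. The pooled gap is confounded — condition on prior employment history.
Standardising Provider 1 to the population prior employment history mix: 0.382·208/311 + 0.333·67/180 + 0.284·9/49 = 0.432.

0.43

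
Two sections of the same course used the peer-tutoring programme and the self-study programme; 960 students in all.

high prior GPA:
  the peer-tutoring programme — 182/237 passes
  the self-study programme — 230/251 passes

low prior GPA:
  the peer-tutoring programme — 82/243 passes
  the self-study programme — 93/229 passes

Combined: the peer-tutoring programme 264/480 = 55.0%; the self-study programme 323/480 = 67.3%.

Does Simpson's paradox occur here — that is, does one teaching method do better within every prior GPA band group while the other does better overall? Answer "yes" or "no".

Within each prior GPA band level (high prior GPA 76.8% vs 91.6%; low prior GPA 33.7% vs 40.6%), the self-study programme has the higher rate every time. Pooled: 55.0% vs 67.3% — the self-study programme has the higher rate overall. They agree.

no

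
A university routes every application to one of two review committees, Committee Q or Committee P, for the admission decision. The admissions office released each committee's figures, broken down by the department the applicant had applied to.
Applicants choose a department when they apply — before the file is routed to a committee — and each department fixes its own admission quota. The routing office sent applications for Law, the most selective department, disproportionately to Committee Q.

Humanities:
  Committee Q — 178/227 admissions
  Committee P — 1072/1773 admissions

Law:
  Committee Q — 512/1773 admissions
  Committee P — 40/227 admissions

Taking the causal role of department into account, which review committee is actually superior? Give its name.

Committee Q

Committee Q is higher inside every department stratum but Committee P is higher in aggregate. Whether to stratify depends on how department relates to the review committee.
The imbalance in department arose from how applicants were allocated, not from anything the review committee did; and department independently affects the outcome. The pooled gap is confounded — condition on department.
Within each level — Humanities: 78.4% vs 60.5%; Law: 28.9% vs 17.6% — Committee Q is higher every time.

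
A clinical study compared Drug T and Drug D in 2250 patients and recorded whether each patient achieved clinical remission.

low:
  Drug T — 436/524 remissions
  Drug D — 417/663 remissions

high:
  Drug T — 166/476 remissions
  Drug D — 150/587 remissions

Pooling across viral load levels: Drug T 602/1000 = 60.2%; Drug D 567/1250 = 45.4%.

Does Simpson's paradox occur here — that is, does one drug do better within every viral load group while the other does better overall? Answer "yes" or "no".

no

Within each viral load level (low 83.2% vs 62.9%; high 34.9% vs 25.6%), Drug T has the higher rate every time. Pooled: 60.2% vs 45.4% — Drug T has the higher rate overall. They agree.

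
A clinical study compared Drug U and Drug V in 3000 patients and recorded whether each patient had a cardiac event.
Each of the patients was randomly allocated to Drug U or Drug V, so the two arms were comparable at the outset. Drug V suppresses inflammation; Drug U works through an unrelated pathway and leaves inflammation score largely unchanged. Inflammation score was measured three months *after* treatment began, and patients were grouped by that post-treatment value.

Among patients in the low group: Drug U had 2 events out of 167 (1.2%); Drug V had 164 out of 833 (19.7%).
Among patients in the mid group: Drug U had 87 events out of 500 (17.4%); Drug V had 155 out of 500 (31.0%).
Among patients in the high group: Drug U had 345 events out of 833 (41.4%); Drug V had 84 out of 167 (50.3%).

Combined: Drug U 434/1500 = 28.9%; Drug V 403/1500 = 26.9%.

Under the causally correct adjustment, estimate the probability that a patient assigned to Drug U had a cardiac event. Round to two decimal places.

Within every inflammation score level Drug U has the lower rate, yet pooled Drug V does — Simpson's reversal.
Inflammation score is recorded after the drug and is itself shifted by it — it sits on the causal path from drug to outcome. Conditioning on a mediator would strip out part of the effect we want; the pooled comparison gives the total causal effect.
So P(outcome | do(Drug U)) is just the pooled rate for Drug U: 434/1500 = 0.289.

0.29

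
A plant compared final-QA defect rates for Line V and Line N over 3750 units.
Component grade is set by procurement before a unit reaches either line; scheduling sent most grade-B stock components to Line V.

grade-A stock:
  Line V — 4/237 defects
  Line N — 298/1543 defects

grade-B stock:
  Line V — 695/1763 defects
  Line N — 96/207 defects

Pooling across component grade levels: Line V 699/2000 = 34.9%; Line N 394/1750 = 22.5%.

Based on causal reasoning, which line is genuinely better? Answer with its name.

Line V

The imbalance in component grade arose from how units were allocated, not from anything the line did; and component grade independently affects the outcome. The pooled gap is confounded — condition on component grade.
Within each level — grade-A stock: 1.7% vs 19.3%; grade-B stock: 39.4% vs 46.4% — Line V is lower every time.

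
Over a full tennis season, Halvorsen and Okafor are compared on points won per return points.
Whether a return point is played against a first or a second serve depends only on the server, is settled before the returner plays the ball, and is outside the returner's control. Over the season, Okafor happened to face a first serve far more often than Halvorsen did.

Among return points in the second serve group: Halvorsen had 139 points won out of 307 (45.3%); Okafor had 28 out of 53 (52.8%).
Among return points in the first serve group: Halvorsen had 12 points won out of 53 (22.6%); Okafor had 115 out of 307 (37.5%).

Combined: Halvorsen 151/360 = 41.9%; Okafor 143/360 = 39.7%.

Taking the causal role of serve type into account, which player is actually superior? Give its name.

Okafor

Serve type differs across players for reasons unrelated to any effect of the player itself, and it separately predicts the outcome — a classic confounder. We must compare within serve type levels.
Within each level — second serve: 45.3% vs 52.8%; first serve: 22.6% vs 37.5% — Okafor is higher every time.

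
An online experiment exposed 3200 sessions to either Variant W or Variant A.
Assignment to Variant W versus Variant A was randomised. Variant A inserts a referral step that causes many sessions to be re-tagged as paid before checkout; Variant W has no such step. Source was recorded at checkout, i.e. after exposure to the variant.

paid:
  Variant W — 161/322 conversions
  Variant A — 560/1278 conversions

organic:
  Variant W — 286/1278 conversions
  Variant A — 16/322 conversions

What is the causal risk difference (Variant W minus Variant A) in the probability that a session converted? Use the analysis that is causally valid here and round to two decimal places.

-0.08

Within every traffic source level Variant W has the higher rate, yet pooled Variant A does — Simpson's reversal.
Stratifying would compare variants among sessions the variants themselves sorted into traffic source groups — a form of selection on an intermediate. The unconditioned pooled rates give the total causal effect.
The causal difference is the pooled difference: 0.279 − 0.360 = -0.081.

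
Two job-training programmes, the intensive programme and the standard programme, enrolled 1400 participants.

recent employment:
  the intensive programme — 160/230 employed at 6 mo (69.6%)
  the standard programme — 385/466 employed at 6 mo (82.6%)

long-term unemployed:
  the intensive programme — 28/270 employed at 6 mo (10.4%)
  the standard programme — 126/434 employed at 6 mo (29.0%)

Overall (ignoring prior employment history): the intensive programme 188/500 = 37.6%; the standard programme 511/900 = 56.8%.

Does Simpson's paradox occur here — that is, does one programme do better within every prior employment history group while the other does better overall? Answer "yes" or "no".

Within each prior employment history level (recent employment 69.6% vs 82.6%; long-term unemployed 10.4% vs 29.0%), the standard programme has the higher rate every time. Pooled: 37.6% vs 56.8% — the standard programme has the higher rate overall. They agree.

no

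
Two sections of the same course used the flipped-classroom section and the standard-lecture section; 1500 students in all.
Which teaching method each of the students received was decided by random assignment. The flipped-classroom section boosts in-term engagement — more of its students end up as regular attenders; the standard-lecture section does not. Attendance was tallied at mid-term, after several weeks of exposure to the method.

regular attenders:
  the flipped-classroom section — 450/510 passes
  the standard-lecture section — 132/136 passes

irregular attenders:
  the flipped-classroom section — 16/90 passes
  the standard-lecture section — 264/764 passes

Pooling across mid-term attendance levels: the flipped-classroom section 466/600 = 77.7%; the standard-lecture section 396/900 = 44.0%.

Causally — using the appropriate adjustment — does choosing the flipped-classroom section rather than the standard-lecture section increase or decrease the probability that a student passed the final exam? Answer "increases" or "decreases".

increases

Mid-term attendance is downstream of the teaching method. One should not condition on a consequence of treatment, so the overall rates are the right comparison.
Pooled: the flipped-classroom section 77.7% vs the standard-lecture section 44.0%; the flipped-classroom section is higher overall.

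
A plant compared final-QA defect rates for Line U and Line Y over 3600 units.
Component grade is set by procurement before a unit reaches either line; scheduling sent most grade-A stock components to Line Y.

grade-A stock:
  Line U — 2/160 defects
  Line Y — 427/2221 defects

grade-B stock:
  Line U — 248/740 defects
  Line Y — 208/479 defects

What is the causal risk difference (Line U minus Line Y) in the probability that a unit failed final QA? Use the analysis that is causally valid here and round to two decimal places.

The imbalance in component grade arose from how units were allocated, not from anything the line did; and component grade independently affects the outcome. The pooled gap is confounded — condition on component grade.
Adjusting over the population distribution of component grade: 0.661·(0.013−0.192) + 0.339·(0.335−0.434) = -0.152.

-0.15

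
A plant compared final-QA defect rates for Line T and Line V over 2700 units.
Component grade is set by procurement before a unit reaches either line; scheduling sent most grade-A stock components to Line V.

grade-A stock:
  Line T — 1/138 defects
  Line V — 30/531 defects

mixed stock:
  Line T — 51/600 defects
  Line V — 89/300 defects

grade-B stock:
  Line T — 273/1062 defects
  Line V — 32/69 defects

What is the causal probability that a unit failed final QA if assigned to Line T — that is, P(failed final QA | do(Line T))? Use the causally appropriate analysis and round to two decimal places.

Since component grade is a pre-existing factor (not a product of the line) and it affects the outcome on its own, it is a confounder. The stratified rates, not the pooled rate, identify the causal effect.
Standardising Line T to the population component grade mix: 0.248·1/138 + 0.333·51/600 + 0.419·273/1062 = 0.138.

0.14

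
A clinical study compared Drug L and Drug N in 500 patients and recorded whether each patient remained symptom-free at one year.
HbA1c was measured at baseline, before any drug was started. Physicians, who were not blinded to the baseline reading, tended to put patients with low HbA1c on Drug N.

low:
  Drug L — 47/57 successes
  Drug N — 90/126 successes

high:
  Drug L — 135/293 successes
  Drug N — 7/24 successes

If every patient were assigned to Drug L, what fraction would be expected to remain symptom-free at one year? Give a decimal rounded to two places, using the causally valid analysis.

HbA1c satisfies the back-door criterion: it is not a descendant of the drug, and it blocks the spurious path from drug to outcome. Adjusting for it (i.e., using the within-HbA1c rates) gives the causal effect.
Standardising Drug L to the population HbA1c mix: 0.366·47/57 + 0.634·135/293 = 0.594.

0.59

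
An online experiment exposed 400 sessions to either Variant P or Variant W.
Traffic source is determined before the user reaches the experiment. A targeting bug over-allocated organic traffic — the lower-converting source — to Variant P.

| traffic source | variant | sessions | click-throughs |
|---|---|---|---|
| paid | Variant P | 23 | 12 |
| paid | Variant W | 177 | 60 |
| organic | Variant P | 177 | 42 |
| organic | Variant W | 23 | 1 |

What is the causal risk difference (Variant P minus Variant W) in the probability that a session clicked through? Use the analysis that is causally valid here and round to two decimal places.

The traffic source-specific comparison favours Variant P throughout, but the pooled figures favour Variant W. The question is whether to condition on traffic source.
Traffic source differs across variants for reasons unrelated to any effect of the variant itself, and it separately predicts the outcome — a classic confounder. We must compare within traffic source levels.
Adjusting over the population distribution of traffic source: 0.500·(0.522−0.339) + 0.500·(0.237−0.043) = +0.188.

+0.19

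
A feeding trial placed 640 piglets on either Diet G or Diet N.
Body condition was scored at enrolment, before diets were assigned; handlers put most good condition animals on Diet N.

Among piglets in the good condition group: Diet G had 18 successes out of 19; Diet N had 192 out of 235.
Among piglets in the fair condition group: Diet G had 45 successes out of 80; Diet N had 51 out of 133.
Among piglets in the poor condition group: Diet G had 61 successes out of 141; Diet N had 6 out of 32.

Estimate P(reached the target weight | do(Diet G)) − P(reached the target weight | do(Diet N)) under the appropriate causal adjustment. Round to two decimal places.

Within every starting body condition level Diet G has the higher rate, yet pooled Diet N does — Simpson's reversal.
Here starting body condition is a common cause — it drives both which diet a case falls under and the outcome. The crude comparison mixes populations; the stratum-specific rates are the causally relevant ones.
Adjusting over the population distribution of starting body condition: 0.397·(0.947−0.817) + 0.333·(0.562−0.383) + 0.270·(0.433−0.188) = +0.178.

+0.18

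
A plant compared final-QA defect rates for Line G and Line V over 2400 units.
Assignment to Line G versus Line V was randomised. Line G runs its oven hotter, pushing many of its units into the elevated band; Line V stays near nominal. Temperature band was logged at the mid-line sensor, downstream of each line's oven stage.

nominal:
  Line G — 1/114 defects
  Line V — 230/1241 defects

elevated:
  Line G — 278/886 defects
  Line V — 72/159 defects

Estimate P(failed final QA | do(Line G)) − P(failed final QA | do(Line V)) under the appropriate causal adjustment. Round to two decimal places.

+0.06

Line G is lower inside every in-process temperature band stratum but Line V is lower in aggregate. Whether to stratify depends on how in-process temperature band relates to the line.
In-process temperature band is recorded after the line and is itself shifted by it — it sits on the causal path from line to outcome. Conditioning on a mediator would strip out part of the effect we want; the pooled comparison gives the total causal effect.
The causal difference is the pooled difference: 0.279 − 0.216 = +0.063.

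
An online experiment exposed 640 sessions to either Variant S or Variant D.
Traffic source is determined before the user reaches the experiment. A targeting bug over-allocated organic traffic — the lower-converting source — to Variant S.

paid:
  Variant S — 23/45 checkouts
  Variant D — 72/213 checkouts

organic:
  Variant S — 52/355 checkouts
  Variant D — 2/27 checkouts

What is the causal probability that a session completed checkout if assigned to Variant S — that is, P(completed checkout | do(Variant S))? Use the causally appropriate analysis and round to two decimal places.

The imbalance in traffic source arose from how sessions were allocated, not from anything the variant did; and traffic source independently affects the outcome. The pooled gap is confounded — condition on traffic source.
Standardising Variant S to the population traffic source mix: 0.403·23/45 + 0.597·52/355 = 0.293.

0.29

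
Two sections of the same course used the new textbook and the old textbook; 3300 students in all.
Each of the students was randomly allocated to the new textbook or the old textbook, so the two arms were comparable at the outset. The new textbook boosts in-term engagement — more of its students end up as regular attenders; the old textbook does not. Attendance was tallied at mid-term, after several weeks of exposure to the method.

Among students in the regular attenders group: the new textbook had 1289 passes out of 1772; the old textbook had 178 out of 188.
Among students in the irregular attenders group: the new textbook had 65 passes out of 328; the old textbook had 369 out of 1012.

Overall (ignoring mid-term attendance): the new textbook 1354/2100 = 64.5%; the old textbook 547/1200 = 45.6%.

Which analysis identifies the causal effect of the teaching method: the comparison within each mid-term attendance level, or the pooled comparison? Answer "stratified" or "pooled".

pooled

Mid-term attendance here is a post-treatment variable shaped by the teaching method; conditioning on it would introduce bias rather than remove it. The overall comparison is the causal one.
Pooled: the new textbook 64.5% vs the old textbook 45.6%; the new textbook is higher overall.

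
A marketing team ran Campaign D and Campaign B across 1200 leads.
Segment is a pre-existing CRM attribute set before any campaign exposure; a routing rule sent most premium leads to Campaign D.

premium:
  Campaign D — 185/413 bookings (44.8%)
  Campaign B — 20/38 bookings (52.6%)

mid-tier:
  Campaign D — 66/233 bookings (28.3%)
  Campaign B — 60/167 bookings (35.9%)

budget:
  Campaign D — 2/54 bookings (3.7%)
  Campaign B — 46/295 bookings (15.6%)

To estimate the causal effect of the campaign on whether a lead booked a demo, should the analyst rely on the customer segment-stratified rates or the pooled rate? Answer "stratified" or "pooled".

stratified

Campaign B is higher inside every customer segment stratum but Campaign D is higher in aggregate. Whether to stratify depends on how customer segment relates to the campaign.
The imbalance in customer segment arose from how leads were allocated, not from anything the campaign did; and customer segment independently affects the outcome. The pooled gap is confounded — condition on customer segment.
Within each level — premium: 44.8% vs 52.6%; mid-tier: 28.3% vs 35.9%; budget: 3.7% vs 15.6% — Campaign B is higher every time.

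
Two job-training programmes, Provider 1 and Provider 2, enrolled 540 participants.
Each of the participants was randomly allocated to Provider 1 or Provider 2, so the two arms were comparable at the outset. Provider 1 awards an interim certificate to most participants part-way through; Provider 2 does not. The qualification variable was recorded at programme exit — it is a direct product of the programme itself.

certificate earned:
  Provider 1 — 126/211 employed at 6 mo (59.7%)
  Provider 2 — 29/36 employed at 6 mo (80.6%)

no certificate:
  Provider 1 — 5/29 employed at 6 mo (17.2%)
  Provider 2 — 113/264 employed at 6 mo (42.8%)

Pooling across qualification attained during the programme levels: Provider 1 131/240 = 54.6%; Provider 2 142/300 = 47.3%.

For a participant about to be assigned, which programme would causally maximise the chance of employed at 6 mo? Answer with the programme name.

The qualification attained during the programme-specific comparison favours Provider 2 throughout, but the pooled figures favour Provider 1. The question is whether to condition on qualification attained during the programme.
Because the programme influences qualification attained during the programme, qualification attained during the programme is a post-treatment mediator, not a confounder. Stratifying on it would bias the estimate; the causal effect is the crude pooled difference.
Pooled: Provider 1 54.6% vs Provider 2 47.3%; Provider 1 is higher overall.

Provider 1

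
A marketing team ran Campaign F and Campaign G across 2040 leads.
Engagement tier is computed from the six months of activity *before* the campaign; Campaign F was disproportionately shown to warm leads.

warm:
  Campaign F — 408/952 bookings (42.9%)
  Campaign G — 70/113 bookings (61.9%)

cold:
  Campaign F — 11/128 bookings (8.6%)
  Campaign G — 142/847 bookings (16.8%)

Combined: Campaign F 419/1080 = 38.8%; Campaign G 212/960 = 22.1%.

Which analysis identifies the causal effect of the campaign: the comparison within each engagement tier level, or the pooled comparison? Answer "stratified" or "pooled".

The engagement tier-specific comparison favours Campaign G throughout, but the pooled figures favour Campaign F. The question is whether to condition on engagement tier.
Here engagement tier is a common cause — it drives both which campaign a case falls under and the outcome. The crude comparison mixes populations; the stratum-specific rates are the causally relevant ones.
Within each level — warm: 42.9% vs 61.9%; cold: 8.6% vs 16.8% — Campaign G is higher every time.

stratified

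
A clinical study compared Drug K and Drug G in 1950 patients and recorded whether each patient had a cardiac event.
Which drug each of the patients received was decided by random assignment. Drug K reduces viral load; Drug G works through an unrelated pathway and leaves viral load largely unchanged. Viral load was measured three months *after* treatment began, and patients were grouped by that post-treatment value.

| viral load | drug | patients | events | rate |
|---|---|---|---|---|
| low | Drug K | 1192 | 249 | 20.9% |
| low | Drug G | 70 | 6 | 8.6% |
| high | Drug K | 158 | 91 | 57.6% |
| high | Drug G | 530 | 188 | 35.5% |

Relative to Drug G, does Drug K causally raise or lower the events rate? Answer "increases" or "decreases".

Stratifying would compare drugs among patients the drugs themselves sorted into viral load groups — a form of selection on an intermediate. The unconditioned pooled rates give the total causal effect.
Pooled: Drug K 25.2% vs Drug G 32.3%; Drug K is lower overall.

decreases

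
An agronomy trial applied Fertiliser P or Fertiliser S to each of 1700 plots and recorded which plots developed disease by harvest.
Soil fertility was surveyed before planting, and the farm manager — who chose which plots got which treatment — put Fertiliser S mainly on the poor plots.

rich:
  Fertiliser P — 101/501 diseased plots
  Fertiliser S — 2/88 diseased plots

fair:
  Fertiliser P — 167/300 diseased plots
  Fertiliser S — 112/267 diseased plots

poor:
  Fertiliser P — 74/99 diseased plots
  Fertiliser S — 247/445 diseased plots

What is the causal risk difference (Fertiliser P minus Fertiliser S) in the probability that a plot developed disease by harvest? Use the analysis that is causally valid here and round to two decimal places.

Nothing the fertiliser does changes soil fertility; the imbalance is an allocation artefact. With soil fertility also predicting the outcome, the pooled figure is confounded, and the within-stratum comparison is the causal one.
Adjusting over the population distribution of soil fertility: 0.346·(0.202−0.023) + 0.334·(0.557−0.419) + 0.320·(0.747−0.555) = +0.169.

+0.17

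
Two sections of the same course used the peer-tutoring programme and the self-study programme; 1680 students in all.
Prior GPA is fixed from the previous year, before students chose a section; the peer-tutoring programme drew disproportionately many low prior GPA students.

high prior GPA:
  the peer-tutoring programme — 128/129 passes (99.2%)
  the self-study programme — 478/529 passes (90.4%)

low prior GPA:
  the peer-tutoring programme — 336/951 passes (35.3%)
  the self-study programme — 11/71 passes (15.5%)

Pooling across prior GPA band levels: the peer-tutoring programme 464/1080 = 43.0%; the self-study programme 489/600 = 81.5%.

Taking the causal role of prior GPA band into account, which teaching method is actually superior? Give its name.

the peer-tutoring programme

Within every prior GPA band level the peer-tutoring programme has the higher rate, yet pooled the self-study programme does — Simpson's reversal.
The imbalance in prior GPA band arose from how students were allocated, not from anything the teaching method did; and prior GPA band independently affects the outcome. The pooled gap is confounded — condition on prior GPA band.
Within each level — high prior GPA: 99.2% vs 90.4%; low prior GPA: 35.3% vs 15.5% — the peer-tutoring programme is higher every time.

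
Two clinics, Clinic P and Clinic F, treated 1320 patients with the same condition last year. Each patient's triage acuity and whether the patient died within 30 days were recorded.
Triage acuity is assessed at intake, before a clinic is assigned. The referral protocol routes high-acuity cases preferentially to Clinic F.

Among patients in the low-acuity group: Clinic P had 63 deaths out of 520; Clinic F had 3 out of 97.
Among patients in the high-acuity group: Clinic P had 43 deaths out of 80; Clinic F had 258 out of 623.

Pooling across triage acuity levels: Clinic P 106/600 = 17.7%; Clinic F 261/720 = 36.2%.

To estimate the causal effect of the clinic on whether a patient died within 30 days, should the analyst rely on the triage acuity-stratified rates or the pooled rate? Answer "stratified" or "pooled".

The stratified and pooled comparisons disagree (Clinic F wins within each triage acuity; Clinic P wins overall), so the answer turns on the causal role of triage acuity.
Since triage acuity is a pre-existing factor (not a product of the clinic) and it affects the outcome on its own, it is a confounder. The stratified rates, not the pooled rate, identify the causal effect.
Within each level — low-acuity: 12.1% vs 3.1%; high-acuity: 53.8% vs 41.4% — Clinic F is lower every time.

stratified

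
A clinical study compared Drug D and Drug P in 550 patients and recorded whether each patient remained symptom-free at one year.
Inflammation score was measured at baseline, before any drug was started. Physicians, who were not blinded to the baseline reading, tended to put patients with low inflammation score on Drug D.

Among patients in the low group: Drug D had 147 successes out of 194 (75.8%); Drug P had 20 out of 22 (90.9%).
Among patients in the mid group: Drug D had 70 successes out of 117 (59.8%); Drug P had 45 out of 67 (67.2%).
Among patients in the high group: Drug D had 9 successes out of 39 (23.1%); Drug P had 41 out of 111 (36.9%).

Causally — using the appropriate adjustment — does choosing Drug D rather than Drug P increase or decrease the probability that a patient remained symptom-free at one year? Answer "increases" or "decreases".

Within every inflammation score level Drug P has the higher rate, yet pooled Drug D does — Simpson's reversal.
Inflammation score differs across drugs for reasons unrelated to any effect of the drug itself, and it separately predicts the outcome — a classic confounder. We must compare within inflammation score levels.
Within each level — low: 75.8% vs 90.9%; mid: 59.8% vs 67.2%; high: 23.1% vs 36.9% — Drug P is higher every time.

decreases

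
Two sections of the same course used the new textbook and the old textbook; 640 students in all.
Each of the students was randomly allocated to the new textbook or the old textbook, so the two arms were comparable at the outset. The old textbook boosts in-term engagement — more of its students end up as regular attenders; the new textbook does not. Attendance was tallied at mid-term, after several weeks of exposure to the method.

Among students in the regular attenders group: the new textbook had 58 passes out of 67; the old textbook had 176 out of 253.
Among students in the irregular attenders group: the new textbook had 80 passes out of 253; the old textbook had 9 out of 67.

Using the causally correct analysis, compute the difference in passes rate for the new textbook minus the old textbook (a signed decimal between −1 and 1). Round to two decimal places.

-0.15

Mid-term attendance here is a post-treatment variable shaped by the teaching method; conditioning on it would introduce bias rather than remove it. The overall comparison is the causal one.
The causal difference is the pooled difference: 0.431 − 0.578 = -0.147.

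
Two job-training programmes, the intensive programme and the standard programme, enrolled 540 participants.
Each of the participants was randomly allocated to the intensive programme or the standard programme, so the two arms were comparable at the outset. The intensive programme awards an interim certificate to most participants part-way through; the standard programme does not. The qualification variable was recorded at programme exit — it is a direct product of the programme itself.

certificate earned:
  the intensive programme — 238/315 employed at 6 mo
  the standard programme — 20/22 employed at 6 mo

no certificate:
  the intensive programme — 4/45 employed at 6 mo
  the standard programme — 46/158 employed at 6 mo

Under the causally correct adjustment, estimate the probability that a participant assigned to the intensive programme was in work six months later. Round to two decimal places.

Qualification attained during the programme is downstream of the programme. One should not condition on a consequence of treatment, so the overall rates are the right comparison.
So P(outcome | do(the intensive programme)) is just the pooled rate for the intensive programme: 242/360 = 0.672.

0.67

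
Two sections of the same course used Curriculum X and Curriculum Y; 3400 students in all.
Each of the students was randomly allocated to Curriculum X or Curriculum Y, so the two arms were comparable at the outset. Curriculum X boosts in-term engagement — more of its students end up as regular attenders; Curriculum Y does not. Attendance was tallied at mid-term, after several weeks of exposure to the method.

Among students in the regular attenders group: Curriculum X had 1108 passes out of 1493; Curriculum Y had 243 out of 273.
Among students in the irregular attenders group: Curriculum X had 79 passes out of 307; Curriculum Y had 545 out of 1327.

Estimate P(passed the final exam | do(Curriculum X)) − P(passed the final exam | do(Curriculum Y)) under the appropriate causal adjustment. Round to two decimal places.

+0.17

Within every mid-term attendance level Curriculum Y has the higher rate, yet pooled Curriculum X does — Simpson's reversal.
Mid-term attendance is recorded after the teaching method and is itself shifted by it — it sits on the causal path from teaching method to outcome. Conditioning on a mediator would strip out part of the effect we want; the pooled comparison gives the total causal effect.
The causal difference is the pooled difference: 0.659 − 0.492 = +0.167.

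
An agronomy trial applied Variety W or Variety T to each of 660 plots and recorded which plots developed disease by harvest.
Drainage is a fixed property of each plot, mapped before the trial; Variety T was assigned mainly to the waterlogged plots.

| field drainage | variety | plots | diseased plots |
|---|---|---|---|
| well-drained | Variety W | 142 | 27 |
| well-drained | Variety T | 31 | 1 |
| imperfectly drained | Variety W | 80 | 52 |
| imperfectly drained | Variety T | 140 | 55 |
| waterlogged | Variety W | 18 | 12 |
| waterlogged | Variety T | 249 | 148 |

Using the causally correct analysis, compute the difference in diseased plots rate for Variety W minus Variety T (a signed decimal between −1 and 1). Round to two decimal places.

+0.16

The field drainage-specific comparison favours Variety T throughout, but the pooled figures favour Variety W. The question is whether to condition on field drainage.
Here field drainage is a common cause — it drives both which variety a case falls under and the outcome. The crude comparison mixes populations; the stratum-specific rates are the causally relevant ones.
Adjusting over the population distribution of field drainage: 0.262·(0.190−0.032) + 0.333·(0.650−0.393) + 0.405·(0.667−0.594) = +0.156.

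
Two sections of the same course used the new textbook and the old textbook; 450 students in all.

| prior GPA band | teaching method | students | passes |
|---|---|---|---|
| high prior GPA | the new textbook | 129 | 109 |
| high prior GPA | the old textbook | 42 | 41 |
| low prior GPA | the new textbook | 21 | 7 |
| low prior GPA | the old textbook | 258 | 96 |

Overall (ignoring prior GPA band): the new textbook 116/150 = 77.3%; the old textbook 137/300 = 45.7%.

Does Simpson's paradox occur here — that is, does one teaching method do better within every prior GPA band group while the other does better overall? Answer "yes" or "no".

yes

Within each prior GPA band level (high prior GPA 84.5% vs 97.6%; low prior GPA 33.3% vs 37.2%), the old textbook has the higher rate every time. Pooled: 77.3% vs 45.7% — the new textbook has the higher rate overall. The two comparisons disagree.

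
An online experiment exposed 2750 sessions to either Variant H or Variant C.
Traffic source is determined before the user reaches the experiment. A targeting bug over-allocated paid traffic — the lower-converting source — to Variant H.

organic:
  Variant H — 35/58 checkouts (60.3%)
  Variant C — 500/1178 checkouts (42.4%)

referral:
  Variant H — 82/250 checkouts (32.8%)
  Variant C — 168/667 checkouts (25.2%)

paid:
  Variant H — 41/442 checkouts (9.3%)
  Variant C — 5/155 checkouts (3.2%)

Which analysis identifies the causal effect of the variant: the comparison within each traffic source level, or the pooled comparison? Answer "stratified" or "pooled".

stratified

Traffic source is set before the variant has any effect — it is not caused by the variant — and it independently drives the outcome. That makes it a confounder, so the causal comparison is within traffic source levels.
Within each level — organic: 60.3% vs 42.4%; referral: 32.8% vs 25.2%; paid: 9.3% vs 3.2% — Variant H is higher every time.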